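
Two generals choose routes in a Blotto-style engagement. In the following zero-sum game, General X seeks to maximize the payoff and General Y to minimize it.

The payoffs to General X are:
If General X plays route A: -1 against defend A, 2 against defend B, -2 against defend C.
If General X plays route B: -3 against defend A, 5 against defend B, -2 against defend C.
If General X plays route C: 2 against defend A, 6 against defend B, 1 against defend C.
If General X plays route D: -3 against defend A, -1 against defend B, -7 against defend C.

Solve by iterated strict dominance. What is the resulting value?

1

Column defend B is strictly dominated by defend A for General Y (-1<2, -3<5, 2<6, -3<-1); eliminate defend B.
Row route B is strictly dominated by row route C (2>-3, 1>-2); eliminate route B.
Row route D is strictly dominated by row route A (-1>-3, -2>-7); eliminate route D.
Column defend A is strictly dominated by defend C for General Y (-2<-1, 1<2); eliminate defend A.
Row route A is strictly dominated by row route C (1>-2); eliminate route A.
Only (route C, defend C) remains, with payoff 1.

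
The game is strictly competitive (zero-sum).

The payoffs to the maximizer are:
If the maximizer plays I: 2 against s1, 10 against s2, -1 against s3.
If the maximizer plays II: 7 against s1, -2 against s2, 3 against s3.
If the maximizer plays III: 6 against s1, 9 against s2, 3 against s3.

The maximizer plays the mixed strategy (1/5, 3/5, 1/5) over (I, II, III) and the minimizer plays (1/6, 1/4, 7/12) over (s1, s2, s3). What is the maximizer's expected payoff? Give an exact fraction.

Against (1/6, 1/4, 7/12), each row's expected payoff is I: 9/4; II: 29/12; III: 5.
Taking the (1/5, 3/5, 1/5)-weighted average: (1/5)·(9/4) + (3/5)·(29/12) + (1/5)·(5) = 29/10.

29/10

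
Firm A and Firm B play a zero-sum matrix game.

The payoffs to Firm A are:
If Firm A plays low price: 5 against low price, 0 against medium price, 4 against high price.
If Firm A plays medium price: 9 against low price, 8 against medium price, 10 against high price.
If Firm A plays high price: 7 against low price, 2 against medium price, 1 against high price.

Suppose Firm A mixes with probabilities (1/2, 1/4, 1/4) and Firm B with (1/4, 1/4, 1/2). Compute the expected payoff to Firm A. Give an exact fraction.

Against (1/4, 1/4, 1/2), each row's expected payoff is low price: 13/4; medium price: 37/4; high price: 11/4.
Taking the (1/2, 1/4, 1/4)-weighted average: (1/2)·(13/4) + (1/4)·(37/4) + (1/4)·(11/4) = 37/8.

37/8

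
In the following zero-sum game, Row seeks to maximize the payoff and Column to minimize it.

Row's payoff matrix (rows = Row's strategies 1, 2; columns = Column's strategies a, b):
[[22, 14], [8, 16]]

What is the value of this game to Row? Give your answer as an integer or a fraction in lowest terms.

15

Row minima are 14 and 8, so Row's maximin is 14; column maxima are 22 and 16, so Column's minimax is 16. These differ, so the equilibrium is in mixed strategies.
Let Row play 1 with probability p. Column is indifferent when 22p + 8(1−p) = 14p + 16(1−p), giving p = 1/2.
Let Column play a with probability q. Row is indifferent when 22q + 14(1−q) = 8q + 16(1−q), giving q = 1/8.
The value is 22·(1/8) + (14)·(7/8) = 15.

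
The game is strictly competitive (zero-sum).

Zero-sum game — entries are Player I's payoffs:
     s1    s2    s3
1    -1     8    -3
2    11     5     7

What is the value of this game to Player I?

71/13

Column s1 is strictly dominated by s3 for Player II (it gives Player I more in every row).
The remaining 2×2 game on (1, 2) × (s2, s3) has no saddle point. Let Player I play 1 with probability p; indifference gives 8p + 5(1−p) = −3p + 7(1−p), so p = 2/13.
Similarly Player II's optimal q on s2 is 10/13, and the value is 8·(10/13) + (-3)·(3/13) = 71/13.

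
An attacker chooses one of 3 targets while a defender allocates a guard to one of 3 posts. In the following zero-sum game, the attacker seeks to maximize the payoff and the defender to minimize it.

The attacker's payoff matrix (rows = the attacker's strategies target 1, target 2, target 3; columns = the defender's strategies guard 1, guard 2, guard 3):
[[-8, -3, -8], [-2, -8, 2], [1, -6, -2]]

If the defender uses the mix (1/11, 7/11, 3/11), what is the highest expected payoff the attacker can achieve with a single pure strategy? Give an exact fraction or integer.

-47/11

target 1: (-8)·(1/11) + (-3)·(7/11) + (-8)·(3/11) = -53/11.
target 2: (-2)·(1/11) + (-8)·(7/11) + (2)·(3/11) = -52/11.
target 3: (1)·(1/11) + (-6)·(7/11) + (-2)·(3/11) = -47/11.
The best pure response is target 3 with expected payoff -47/11.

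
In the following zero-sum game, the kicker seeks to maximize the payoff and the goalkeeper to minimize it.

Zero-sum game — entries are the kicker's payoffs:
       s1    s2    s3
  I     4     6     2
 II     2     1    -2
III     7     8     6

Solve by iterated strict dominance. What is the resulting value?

Column s2 is strictly dominated by s3 for the goalkeeper (2<6, -2<1, 6<8); eliminate s2.
Row I is strictly dominated by row III (7>4, 6>2); eliminate I.
Column s1 is strictly dominated by s3 for the goalkeeper (-2<2, 6<7); eliminate s1.
Row II is strictly dominated by row III (6>-2); eliminate II.
Only (III, s3) remains, with payoff 6.

6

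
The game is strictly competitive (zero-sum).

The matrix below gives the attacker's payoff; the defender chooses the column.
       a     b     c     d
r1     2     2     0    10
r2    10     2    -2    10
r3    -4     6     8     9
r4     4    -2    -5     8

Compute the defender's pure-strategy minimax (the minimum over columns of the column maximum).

6

The worst case (largest entry) in each column is a: 10, b: 6, c: 8, d: 10.
The best (smallest) of these is 6.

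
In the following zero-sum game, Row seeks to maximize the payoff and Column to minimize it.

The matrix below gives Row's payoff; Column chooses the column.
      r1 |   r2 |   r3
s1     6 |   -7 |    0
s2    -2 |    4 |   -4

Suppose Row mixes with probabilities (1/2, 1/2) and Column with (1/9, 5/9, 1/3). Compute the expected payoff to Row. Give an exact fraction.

-23/18

Against (1/9, 5/9, 1/3), each row's expected payoff is s1: -29/9; s2: 2/3.
Taking the (1/2, 1/2)-weighted average: (1/2)·(-29/9) + (1/2)·(2/3) = -23/18.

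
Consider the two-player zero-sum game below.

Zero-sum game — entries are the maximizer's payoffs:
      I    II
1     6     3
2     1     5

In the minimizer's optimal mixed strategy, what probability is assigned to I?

2/7

Row minima are 3 and 1, so the maximizer's maximin is 3; column maxima are 6 and 5, so the minimizer's minimax is 5. These differ, so the equilibrium is in mixed strategies.
Let the minimizer play I with probability q. The maximizer is indifferent when 6q + 3(1−q) = q + 5(1−q), giving q = 2/7.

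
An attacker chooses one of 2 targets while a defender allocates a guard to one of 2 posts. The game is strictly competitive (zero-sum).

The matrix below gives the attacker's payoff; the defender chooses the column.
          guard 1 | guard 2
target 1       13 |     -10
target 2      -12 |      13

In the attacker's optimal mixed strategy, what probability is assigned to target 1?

Row minima are -10 and -12, so the attacker's maximin is -10; column maxima are 13 and 13, so the defender's minimax is 13. These differ, so the equilibrium is in mixed strategies.
Let the attacker play target 1 with probability p. The defender is indifferent when 13p − 12(1−p) = −10p + 13(1−p), giving p = 25/48.

25/48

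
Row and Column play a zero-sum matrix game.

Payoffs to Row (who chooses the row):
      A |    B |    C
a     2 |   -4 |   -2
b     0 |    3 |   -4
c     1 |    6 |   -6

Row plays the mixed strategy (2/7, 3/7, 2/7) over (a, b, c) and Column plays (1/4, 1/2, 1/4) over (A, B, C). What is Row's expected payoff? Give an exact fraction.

Against (1/4, 1/2, 1/4), each row's expected payoff is a: -2; b: 1/2; c: 7/4.
Taking the (2/7, 3/7, 2/7)-weighted average: (2/7)·(-2) + (3/7)·(1/2) + (2/7)·(7/4) = 1/7.

1/7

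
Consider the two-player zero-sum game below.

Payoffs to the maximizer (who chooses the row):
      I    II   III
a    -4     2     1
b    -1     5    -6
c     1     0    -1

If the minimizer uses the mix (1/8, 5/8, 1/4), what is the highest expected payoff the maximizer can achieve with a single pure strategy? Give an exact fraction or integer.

3/2

a: (-4)·(1/8) + (2)·(5/8) + (1)·(1/4) = 1.
b: (-1)·(1/8) + (5)·(5/8) + (-6)·(1/4) = 3/2.
c: (1)·(1/8) + (0)·(5/8) + (-1)·(1/4) = -1/8.
The best pure response is b with expected payoff 3/2.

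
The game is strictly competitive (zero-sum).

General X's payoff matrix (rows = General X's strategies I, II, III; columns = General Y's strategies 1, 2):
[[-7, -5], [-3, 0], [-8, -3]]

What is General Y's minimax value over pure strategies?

-3

The worst case (largest entry) in each column is 1: -3, 2: 0.
The best (smallest) of these is -3.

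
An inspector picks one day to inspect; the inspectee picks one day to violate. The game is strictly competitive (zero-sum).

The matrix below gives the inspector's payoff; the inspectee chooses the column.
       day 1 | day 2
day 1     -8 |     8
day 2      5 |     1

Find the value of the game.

Row minima are -8 and 1, so the inspector's maximin is 1; column maxima are 5 and 8, so the inspectee's minimax is 5. These differ, so the equilibrium is in mixed strategies.
Let the inspector play day 1 with probability p. The inspectee is indifferent when −8p + 5(1−p) = 8p + (1−p), giving p = 1/5.
Let the inspectee play day 1 with probability q. The inspector is indifferent when −8q + 8(1−q) = 5q + (1−q), giving q = 7/20.
The value is -8·(7/20) + (8)·(13/20) = 12/5.

12/5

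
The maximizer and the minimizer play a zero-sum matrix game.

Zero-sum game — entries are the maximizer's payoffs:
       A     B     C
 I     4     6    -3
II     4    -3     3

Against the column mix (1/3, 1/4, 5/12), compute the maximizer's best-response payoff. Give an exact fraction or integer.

11/6

I: (4)·(1/3) + (6)·(1/4) + (-3)·(5/12) = 19/12.
II: (4)·(1/3) + (-3)·(1/4) + (3)·(5/12) = 11/6.
The best pure response is II with expected payoff 11/6.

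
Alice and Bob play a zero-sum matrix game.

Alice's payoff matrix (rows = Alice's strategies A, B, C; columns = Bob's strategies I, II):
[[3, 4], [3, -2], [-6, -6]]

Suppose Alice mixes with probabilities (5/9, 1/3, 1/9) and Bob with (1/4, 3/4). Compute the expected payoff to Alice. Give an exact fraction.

7/6

Against (1/4, 3/4), each row's expected payoff is A: 15/4; B: -3/4; C: -6.
Taking the (5/9, 1/3, 1/9)-weighted average: (5/9)·(15/4) + (1/3)·(-3/4) + (1/9)·(-6) = 7/6.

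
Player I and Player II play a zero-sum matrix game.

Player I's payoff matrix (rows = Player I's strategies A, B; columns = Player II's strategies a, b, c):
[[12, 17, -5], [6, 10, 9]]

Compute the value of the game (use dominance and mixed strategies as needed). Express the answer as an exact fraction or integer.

Column b is strictly dominated by a for Player II (it gives Player I more in every row).
The remaining 2×2 game on (A, B) × (a, c) has no saddle point. Let Player I play A with probability p; indifference gives 12p + 6(1−p) = −5p + 9(1−p), so p = 3/20.
Similarly Player II's optimal q on a is 7/10, and the value is 12·(7/10) + (-5)·(3/10) = 69/10.

69/10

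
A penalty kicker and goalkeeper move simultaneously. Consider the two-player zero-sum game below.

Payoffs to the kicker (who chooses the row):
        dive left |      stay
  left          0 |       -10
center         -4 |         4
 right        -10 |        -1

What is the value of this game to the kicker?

Row right is strictly dominated by row center, so the kicker never plays it.
The remaining 2×2 game on (left, center) × (dive left, stay) has no saddle point. Let the kicker play left with probability p; indifference gives −4(1−p) = −10p + 4(1−p), so p = 4/9.
Similarly the goalkeeper's optimal q on dive left is 7/9, and the value is 0·(7/9) + (-10)·(2/9) = -20/9.

-20/9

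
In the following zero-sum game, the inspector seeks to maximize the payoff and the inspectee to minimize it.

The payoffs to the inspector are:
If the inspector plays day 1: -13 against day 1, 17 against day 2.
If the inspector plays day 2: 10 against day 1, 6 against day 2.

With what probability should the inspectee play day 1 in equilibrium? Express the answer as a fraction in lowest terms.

Row minima are -13 and 6, so the inspector's maximin is 6; column maxima are 10 and 17, so the inspectee's minimax is 10. These differ, so the equilibrium is in mixed strategies.
Let the inspectee play day 1 with probability q. The inspector is indifferent when −13q + 17(1−q) = 10q + 6(1−q), giving q = 11/34.

11/34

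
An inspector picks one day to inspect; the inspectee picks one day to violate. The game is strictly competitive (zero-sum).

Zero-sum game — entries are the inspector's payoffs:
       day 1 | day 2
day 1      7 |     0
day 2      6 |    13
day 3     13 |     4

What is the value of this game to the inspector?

145/16

Row day 1 is strictly dominated by row day 3, so the inspector never plays it.
The remaining 2×2 game on (day 2, day 3) × (day 1, day 2) has no saddle point. Let the inspector play day 2 with probability p; indifference gives 6p + 13(1−p) = 13p + 4(1−p), so p = 9/16.
Similarly the inspectee's optimal q on day 1 is 9/16, and the value is 6·(9/16) + (13)·(7/16) = 145/16.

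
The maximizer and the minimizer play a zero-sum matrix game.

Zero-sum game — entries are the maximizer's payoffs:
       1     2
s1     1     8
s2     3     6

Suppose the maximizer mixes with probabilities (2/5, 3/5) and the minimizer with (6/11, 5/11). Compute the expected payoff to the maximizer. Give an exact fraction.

236/55

Against (6/11, 5/11), each row's expected payoff is s1: 46/11; s2: 48/11.
Taking the (2/5, 3/5)-weighted average: (2/5)·(46/11) + (3/5)·(48/11) = 236/55.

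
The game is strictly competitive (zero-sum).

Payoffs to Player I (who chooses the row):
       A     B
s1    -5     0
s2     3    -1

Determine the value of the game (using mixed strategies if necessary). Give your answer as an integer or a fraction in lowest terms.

-5/9

Row minima are -5 and -1, so Player I's maximin is -1; column maxima are 3 and 0, so Player II's minimax is 0. These differ, so the equilibrium is in mixed strategies.
Let Player I play s1 with probability p. Player II is indifferent when −5p + 3(1−p) = −(1−p), giving p = 4/9.
Let Player II play A with probability q. Player I is indifferent when −5q = 3q − (1−q), giving q = 1/9.
The value is -5·(1/9) + (0)·(8/9) = -5/9.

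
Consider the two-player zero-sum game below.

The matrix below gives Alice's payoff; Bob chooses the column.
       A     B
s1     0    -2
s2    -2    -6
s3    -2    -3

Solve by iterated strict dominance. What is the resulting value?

Row s3 is strictly dominated by row s1 (0>-2, -2>-3); eliminate s3.
Column A is strictly dominated by B for Bob (-2<0, -6<-2); eliminate A.
Row s2 is strictly dominated by row s1 (-2>-6); eliminate s2.
Only (s1, B) remains, with payoff -2.

-2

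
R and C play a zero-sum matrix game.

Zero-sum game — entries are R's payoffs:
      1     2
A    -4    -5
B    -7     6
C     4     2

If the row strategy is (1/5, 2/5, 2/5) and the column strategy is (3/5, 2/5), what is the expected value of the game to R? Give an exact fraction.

-8/25

Against (3/5, 2/5), each row's expected payoff is A: -22/5; B: -9/5; C: 16/5.
Taking the (1/5, 2/5, 2/5)-weighted average: (1/5)·(-22/5) + (2/5)·(-9/5) + (2/5)·(16/5) = -8/25.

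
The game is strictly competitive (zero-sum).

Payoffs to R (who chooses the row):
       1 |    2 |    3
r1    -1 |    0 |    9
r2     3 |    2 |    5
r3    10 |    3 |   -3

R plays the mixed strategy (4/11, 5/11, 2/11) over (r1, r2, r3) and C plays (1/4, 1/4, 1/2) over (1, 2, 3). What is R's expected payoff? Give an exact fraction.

Against (1/4, 1/4, 1/2), each row's expected payoff is r1: 17/4; r2: 15/4; r3: 7/4.
Taking the (4/11, 5/11, 2/11)-weighted average: (4/11)·(17/4) + (5/11)·(15/4) + (2/11)·(7/4) = 157/44.

157/44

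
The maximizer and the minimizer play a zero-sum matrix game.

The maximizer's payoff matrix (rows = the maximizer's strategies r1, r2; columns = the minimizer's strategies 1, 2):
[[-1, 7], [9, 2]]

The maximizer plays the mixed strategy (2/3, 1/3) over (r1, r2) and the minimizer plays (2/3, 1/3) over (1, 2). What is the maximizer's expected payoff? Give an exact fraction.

10/3

Against (2/3, 1/3), each row's expected payoff is r1: 5/3; r2: 20/3.
Taking the (2/3, 1/3)-weighted average: (2/3)·(5/3) + (1/3)·(20/3) = 10/3.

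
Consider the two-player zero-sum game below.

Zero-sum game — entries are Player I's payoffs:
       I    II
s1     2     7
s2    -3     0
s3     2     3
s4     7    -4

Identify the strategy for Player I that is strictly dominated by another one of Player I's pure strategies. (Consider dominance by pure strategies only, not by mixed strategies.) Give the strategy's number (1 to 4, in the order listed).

Compare s2 with s1: 2 > -3, 7 > 0.
So s1 strictly dominates s2 for Player I; s2 is strictly dominated.

2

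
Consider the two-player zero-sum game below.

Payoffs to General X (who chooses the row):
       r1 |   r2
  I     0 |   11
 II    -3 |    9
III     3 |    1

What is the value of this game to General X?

33/13

Row II is strictly dominated by row I, so General X never plays it.
The remaining 2×2 game on (I, III) × (r1, r2) has no saddle point. Let General X play I with probability p; indifference gives 3(1−p) = 11p + (1−p), so p = 2/13.
Similarly General Y's optimal q on r1 is 10/13, and the value is 0·(10/13) + (11)·(3/13) = 33/13.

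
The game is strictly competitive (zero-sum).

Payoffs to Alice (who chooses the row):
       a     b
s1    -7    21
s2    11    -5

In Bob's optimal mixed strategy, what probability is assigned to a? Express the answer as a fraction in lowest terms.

13/22

Row minima are -7 and -5, so Alice's maximin is -5; column maxima are 11 and 21, so Bob's minimax is 11. These differ, so the equilibrium is in mixed strategies.
Let Bob play a with probability q. Alice is indifferent when −7q + 21(1−q) = 11q − 5(1−q), giving q = 13/22.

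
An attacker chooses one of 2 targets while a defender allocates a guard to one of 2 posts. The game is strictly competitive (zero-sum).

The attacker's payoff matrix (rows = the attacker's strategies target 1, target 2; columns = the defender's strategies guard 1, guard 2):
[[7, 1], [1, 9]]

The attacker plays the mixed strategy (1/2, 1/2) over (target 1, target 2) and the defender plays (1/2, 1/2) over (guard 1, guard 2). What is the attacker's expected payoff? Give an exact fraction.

Against (1/2, 1/2), each row's expected payoff is target 1: 4; target 2: 5.
Taking the (1/2, 1/2)-weighted average: (1/2)·(4) + (1/2)·(5) = 9/2.

9/2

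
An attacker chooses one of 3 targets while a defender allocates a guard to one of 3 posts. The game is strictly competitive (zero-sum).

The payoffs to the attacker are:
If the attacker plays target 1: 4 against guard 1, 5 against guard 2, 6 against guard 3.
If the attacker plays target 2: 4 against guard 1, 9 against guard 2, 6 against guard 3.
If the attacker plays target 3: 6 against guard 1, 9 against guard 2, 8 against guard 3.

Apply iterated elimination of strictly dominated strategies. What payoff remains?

6

Row target 1 is strictly dominated by row target 3 (6>4, 9>5, 8>6); eliminate target 1.
Column guard 3 is strictly dominated by guard 1 for the defender (4<6, 6<8); eliminate guard 3.
Column guard 2 is strictly dominated by guard 1 for the defender (4<9, 6<9); eliminate guard 2.
Row target 2 is strictly dominated by row target 3 (6>4); eliminate target 2.
Only (target 3, guard 1) remains, with payoff 6.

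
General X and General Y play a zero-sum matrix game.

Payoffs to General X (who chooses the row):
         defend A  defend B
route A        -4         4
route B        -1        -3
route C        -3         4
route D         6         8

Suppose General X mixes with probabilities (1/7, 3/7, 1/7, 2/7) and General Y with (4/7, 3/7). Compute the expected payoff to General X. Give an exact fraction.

Against (4/7, 3/7), each row's expected payoff is route A: -4/7; route B: -13/7; route C: 0; route D: 48/7.
Taking the (1/7, 3/7, 1/7, 2/7)-weighted average: (1/7)·(-4/7) + (3/7)·(-13/7) + (1/7)·(0) + (2/7)·(48/7) = 53/49.

53/49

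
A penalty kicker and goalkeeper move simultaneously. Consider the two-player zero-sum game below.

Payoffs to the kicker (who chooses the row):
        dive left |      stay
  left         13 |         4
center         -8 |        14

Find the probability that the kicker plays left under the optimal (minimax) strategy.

22/31

Row minima are 4 and -8, so the kicker's maximin is 4; column maxima are 13 and 14, so the goalkeeper's minimax is 13. These differ, so the equilibrium is in mixed strategies.
Let the kicker play left with probability p. The goalkeeper is indifferent when 13p − 8(1−p) = 4p + 14(1−p), giving p = 22/31.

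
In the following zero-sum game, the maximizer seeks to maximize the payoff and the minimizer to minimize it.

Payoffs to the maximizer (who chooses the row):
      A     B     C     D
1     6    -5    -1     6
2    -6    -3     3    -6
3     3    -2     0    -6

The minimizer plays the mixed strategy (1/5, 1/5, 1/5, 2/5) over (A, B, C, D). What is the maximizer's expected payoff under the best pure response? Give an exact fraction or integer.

12/5

1: (6)·(1/5) + (-5)·(1/5) + (-1)·(1/5) + (6)·(2/5) = 12/5.
2: (-6)·(1/5) + (-3)·(1/5) + (3)·(1/5) + (-6)·(2/5) = -18/5.
3: (3)·(1/5) + (-2)·(1/5) + (0)·(1/5) + (-6)·(2/5) = -11/5.
The best pure response is 1 with expected payoff 12/5.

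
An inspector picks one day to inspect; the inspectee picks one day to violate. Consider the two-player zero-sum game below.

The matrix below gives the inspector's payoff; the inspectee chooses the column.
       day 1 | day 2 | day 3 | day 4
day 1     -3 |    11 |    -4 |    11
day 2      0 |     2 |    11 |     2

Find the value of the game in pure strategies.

0

Row minima: -4, 0 → the inspector's maximin is 0.
Column maxima: 0, 11, 11, 11 → the inspectee's minimax is 0.
They coincide at (day 2, day 1), so the value is 0.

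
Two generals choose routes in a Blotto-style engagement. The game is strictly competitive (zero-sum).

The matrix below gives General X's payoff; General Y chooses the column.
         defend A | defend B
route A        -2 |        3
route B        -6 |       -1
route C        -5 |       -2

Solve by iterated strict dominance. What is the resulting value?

Row route C is strictly dominated by row route A (-2>-5, 3>-2); eliminate route C.
Column defend B is strictly dominated by defend A for General Y (-2<3, -6<-1); eliminate defend B.
Row route B is strictly dominated by row route A (-2>-6); eliminate route B.
Only (route A, defend A) remains, with payoff -2.

-2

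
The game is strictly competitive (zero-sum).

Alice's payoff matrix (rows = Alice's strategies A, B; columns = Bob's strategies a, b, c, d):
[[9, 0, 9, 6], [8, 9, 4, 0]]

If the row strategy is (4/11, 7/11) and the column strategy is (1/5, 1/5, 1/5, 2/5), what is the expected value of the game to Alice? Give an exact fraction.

Against (1/5, 1/5, 1/5, 2/5), each row's expected payoff is A: 6; B: 21/5.
Taking the (4/11, 7/11)-weighted average: (4/11)·(6) + (7/11)·(21/5) = 267/55.

267/55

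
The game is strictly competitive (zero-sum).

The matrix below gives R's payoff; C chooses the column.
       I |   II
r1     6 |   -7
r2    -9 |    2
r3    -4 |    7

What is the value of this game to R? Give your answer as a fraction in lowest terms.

7/12

Row r2 is strictly dominated by row r3, so R never plays it.
The remaining 2×2 game on (r1, r3) × (I, II) has no saddle point. Let R play r1 with probability p; indifference gives 6p − 4(1−p) = −7p + 7(1−p), so p = 11/24.
Similarly C's optimal q on I is 7/12, and the value is 6·(7/12) + (-7)·(5/12) = 7/12.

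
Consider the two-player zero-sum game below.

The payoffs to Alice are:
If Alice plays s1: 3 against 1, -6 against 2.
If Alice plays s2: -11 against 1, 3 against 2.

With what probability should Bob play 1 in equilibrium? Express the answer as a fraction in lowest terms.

Row minima are -6 and -11, so Alice's maximin is -6; column maxima are 3 and 3, so Bob's minimax is 3. These differ, so the equilibrium is in mixed strategies.
Let Bob play 1 with probability q. Alice is indifferent when 3q − 6(1−q) = −11q + 3(1−q), giving q = 9/23.

9/23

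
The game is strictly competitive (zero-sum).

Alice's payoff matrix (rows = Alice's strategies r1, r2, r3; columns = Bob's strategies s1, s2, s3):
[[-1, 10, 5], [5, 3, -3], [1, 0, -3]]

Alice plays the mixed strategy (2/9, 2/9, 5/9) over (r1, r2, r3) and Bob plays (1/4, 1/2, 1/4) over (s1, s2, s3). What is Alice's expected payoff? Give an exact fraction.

3/2

Against (1/4, 1/2, 1/4), each row's expected payoff is r1: 6; r2: 2; r3: -1/2.
Taking the (2/9, 2/9, 5/9)-weighted average: (2/9)·(6) + (2/9)·(2) + (5/9)·(-1/2) = 3/2.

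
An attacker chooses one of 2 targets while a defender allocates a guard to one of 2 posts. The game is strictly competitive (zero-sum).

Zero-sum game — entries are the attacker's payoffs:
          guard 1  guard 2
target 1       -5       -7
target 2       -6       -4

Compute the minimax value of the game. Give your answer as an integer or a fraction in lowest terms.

Row minima are -7 and -6, so the attacker's maximin is -6; column maxima are -5 and -4, so the defender's minimax is -5. These differ, so the equilibrium is in mixed strategies.
Let the attacker play target 1 with probability p. The defender is indifferent when −5p − 6(1−p) = −7p − 4(1−p), giving p = 1/2.
Let the defender play guard 1 with probability q. The attacker is indifferent when −5q − 7(1−q) = −6q − 4(1−q), giving q = 3/4.
The value is -5·(3/4) + (-7)·(1/4) = -11/2.

-11/2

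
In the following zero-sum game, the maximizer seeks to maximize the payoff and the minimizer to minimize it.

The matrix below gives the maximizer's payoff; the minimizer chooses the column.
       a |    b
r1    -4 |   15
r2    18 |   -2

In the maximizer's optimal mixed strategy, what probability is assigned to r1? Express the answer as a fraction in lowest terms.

Row minima are -4 and -2, so the maximizer's maximin is -2; column maxima are 18 and 15, so the minimizer's minimax is 15. These differ, so the equilibrium is in mixed strategies.
Let the maximizer play r1 with probability p. The minimizer is indifferent when −4p + 18(1−p) = 15p − 2(1−p), giving p = 20/39.

20/39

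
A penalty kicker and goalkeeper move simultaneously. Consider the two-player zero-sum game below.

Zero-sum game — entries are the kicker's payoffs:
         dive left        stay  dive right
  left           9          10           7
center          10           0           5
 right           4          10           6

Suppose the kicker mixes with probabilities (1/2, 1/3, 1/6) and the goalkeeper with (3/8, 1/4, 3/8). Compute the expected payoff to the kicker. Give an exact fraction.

43/6

Against (3/8, 1/4, 3/8), each row's expected payoff is left: 17/2; center: 45/8; right: 25/4.
Taking the (1/2, 1/3, 1/6)-weighted average: (1/2)·(17/2) + (1/3)·(45/8) + (1/6)·(25/4) = 43/6.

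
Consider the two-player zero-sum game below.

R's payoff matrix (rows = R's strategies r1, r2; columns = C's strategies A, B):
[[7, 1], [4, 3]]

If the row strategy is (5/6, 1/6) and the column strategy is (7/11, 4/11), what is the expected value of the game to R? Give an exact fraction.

305/66

Against (7/11, 4/11), each row's expected payoff is r1: 53/11; r2: 40/11.
Taking the (5/6, 1/6)-weighted average: (5/6)·(53/11) + (1/6)·(40/11) = 305/66.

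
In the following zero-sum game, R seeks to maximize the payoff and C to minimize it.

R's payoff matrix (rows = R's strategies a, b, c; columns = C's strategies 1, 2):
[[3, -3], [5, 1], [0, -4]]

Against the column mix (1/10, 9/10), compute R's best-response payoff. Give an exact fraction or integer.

7/5

a: (3)·(1/10) + (-3)·(9/10) = -12/5.
b: (5)·(1/10) + (1)·(9/10) = 7/5.
c: (0)·(1/10) + (-4)·(9/10) = -18/5.
The best pure response is b with expected payoff 7/5.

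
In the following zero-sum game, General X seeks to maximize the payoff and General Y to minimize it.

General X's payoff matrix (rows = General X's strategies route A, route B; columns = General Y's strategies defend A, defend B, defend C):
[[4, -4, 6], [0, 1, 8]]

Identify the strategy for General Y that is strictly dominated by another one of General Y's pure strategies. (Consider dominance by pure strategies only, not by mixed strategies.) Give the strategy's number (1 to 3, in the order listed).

3

General Y prefers columns that give General X less. Compare defend C with defend A: 4 < 6, 0 < 8.
So defend A strictly dominates defend C for General Y; defend C is strictly dominated.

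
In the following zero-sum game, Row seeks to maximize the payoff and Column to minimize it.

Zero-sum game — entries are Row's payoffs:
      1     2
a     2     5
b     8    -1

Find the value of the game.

7/2

Row minima are 2 and -1, so Row's maximin is 2; column maxima are 8 and 5, so Column's minimax is 5. These differ, so the equilibrium is in mixed strategies.
Let Row play a with probability p. Column is indifferent when 2p + 8(1−p) = 5p − (1−p), giving p = 3/4.
Let Column play 1 with probability q. Row is indifferent when 2q + 5(1−q) = 8q − (1−q), giving q = 1/2.
The value is 2·(1/2) + (5)·(1/2) = 7/2.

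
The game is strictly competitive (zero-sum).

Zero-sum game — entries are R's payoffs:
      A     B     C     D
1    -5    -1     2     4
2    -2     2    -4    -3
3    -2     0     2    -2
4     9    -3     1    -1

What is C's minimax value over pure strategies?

2

The worst case (largest entry) in each column is A: 9, B: 2, C: 2, D: 4.
The best (smallest) of these is 2.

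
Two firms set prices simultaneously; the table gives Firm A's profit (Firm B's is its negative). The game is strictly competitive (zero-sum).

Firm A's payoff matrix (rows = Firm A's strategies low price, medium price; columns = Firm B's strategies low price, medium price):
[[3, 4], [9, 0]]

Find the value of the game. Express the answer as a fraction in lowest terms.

18/5

Row minima are 3 and 0, so Firm A's maximin is 3; column maxima are 9 and 4, so Firm B's minimax is 4. These differ, so the equilibrium is in mixed strategies.
Let Firm A play low price with probability p. Firm B is indifferent when 3p + 9(1−p) = 4p, giving p = 9/10.
Let Firm B play low price with probability q. Firm A is indifferent when 3q + 4(1−q) = 9q, giving q = 2/5.
The value is 3·(2/5) + (4)·(3/5) = 18/5.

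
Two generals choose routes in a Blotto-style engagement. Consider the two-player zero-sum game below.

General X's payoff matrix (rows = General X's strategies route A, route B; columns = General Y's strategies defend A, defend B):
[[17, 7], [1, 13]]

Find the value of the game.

Row minima are 7 and 1, so General X's maximin is 7; column maxima are 17 and 13, so General Y's minimax is 13. These differ, so the equilibrium is in mixed strategies.
Let General X play route A with probability p. General Y is indifferent when 17p + (1−p) = 7p + 13(1−p), giving p = 6/11.
Let General Y play defend A with probability q. General X is indifferent when 17q + 7(1−q) = q + 13(1−q), giving q = 3/11.
The value is 17·(3/11) + (7)·(8/11) = 107/11.

107/11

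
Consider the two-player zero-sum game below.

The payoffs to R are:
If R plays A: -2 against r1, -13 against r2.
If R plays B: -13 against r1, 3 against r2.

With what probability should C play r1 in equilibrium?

16/27

Row minima are -13 and -13, so R's maximin is -13; column maxima are -2 and 3, so C's minimax is -2. These differ, so the equilibrium is in mixed strategies.
Let C play r1 with probability q. R is indifferent when −2q − 13(1−q) = −13q + 3(1−q), giving q = 16/27.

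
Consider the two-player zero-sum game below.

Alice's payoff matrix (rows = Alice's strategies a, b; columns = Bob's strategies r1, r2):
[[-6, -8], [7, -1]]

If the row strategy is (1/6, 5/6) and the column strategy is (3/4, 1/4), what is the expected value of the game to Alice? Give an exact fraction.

37/12

Against (3/4, 1/4), each row's expected payoff is a: -13/2; b: 5.
Taking the (1/6, 5/6)-weighted average: (1/6)·(-13/2) + (5/6)·(5) = 37/12.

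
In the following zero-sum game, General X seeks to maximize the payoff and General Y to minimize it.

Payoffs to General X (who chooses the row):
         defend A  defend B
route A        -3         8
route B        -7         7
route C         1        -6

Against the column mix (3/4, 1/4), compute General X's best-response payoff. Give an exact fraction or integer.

-1/4

route A: (-3)·(3/4) + (8)·(1/4) = -1/4.
route B: (-7)·(3/4) + (7)·(1/4) = -7/2.
route C: (1)·(3/4) + (-6)·(1/4) = -3/4.
The best pure response is route A with expected payoff -1/4.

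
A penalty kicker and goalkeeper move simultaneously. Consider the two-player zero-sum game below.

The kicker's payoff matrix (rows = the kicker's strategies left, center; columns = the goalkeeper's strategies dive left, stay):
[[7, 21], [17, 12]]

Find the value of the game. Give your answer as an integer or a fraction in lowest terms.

Row minima are 7 and 12, so the kicker's maximin is 12; column maxima are 17 and 21, so the goalkeeper's minimax is 17. These differ, so the equilibrium is in mixed strategies.
Let the kicker play left with probability p. The goalkeeper is indifferent when 7p + 17(1−p) = 21p + 12(1−p), giving p = 5/19.
Let the goalkeeper play dive left with probability q. The kicker is indifferent when 7q + 21(1−q) = 17q + 12(1−q), giving q = 9/19.
The value is 7·(9/19) + (21)·(10/19) = 273/19.

273/19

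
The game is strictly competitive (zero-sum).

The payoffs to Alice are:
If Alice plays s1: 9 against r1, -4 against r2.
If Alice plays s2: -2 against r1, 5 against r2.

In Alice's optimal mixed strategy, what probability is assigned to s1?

Row minima are -4 and -2, so Alice's maximin is -2; column maxima are 9 and 5, so Bob's minimax is 5. These differ, so the equilibrium is in mixed strategies.
Let Alice play s1 with probability p. Bob is indifferent when 9p − 2(1−p) = −4p + 5(1−p), giving p = 7/20.

7/20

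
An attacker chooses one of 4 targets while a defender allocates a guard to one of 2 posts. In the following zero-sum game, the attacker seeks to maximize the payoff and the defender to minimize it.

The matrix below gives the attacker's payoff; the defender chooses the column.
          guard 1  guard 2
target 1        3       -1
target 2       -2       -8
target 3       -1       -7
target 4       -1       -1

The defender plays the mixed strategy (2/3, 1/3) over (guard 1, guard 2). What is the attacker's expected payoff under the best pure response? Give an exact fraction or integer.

5/3

target 1: (3)·(2/3) + (-1)·(1/3) = 5/3.
target 2: (-2)·(2/3) + (-8)·(1/3) = -4.
target 3: (-1)·(2/3) + (-7)·(1/3) = -3.
target 4: (-1)·(2/3) + (-1)·(1/3) = -1.
The best pure response is target 1 with expected payoff 5/3.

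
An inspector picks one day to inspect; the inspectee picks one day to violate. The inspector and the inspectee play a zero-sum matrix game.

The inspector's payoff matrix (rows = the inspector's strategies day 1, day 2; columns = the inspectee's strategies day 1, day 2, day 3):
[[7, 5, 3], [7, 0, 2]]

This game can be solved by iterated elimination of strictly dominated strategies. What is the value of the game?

3

Column day 1 is strictly dominated by day 2 for the inspectee (5<7, 0<7); eliminate day 1.
Row day 2 is strictly dominated by row day 1 (5>0, 3>2); eliminate day 2.
Column day 2 is strictly dominated by day 3 for the inspectee (3<5); eliminate day 2.
Only (day 1, day 3) remains, with payoff 3.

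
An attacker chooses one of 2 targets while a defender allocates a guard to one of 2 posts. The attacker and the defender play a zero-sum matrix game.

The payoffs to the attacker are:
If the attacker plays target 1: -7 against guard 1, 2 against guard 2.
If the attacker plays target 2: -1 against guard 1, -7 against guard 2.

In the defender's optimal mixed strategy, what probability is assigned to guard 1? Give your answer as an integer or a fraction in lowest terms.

3/5

Row minima are -7 and -7, so the attacker's maximin is -7; column maxima are -1 and 2, so the defender's minimax is -1. These differ, so the equilibrium is in mixed strategies.
Let the defender play guard 1 with probability q. The attacker is indifferent when −7q + 2(1−q) = −q − 7(1−q), giving q = 3/5.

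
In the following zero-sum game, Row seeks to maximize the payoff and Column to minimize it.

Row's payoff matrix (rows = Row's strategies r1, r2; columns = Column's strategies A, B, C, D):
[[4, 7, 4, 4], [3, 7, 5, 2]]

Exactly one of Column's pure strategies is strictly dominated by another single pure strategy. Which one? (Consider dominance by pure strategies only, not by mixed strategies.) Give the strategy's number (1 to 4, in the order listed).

2

Column prefers columns that give Row less. Compare B with A: 4 < 7, 3 < 7.
So A strictly dominates B for Column; B is strictly dominated.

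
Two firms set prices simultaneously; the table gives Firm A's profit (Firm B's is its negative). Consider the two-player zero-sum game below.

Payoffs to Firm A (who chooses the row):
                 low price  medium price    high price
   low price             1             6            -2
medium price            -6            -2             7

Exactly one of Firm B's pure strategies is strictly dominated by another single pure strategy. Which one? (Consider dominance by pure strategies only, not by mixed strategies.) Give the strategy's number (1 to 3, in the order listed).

Firm B prefers columns that give Firm A less. Compare medium price with low price: 1 < 6, -6 < -2.
So low price strictly dominates medium price for Firm B; medium price is strictly dominated.

2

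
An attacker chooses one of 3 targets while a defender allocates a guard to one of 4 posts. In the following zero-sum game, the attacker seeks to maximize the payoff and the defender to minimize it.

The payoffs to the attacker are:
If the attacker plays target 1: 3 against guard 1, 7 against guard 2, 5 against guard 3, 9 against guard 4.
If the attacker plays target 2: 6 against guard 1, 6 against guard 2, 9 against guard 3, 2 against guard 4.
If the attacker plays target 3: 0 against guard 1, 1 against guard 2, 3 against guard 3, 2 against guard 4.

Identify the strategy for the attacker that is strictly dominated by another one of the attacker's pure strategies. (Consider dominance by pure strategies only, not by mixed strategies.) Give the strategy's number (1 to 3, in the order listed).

Compare target 3 with target 1: 3 > 0, 7 > 1, 5 > 3, 9 > 2.
So target 1 strictly dominates target 3 for the attacker; target 3 is strictly dominated.

3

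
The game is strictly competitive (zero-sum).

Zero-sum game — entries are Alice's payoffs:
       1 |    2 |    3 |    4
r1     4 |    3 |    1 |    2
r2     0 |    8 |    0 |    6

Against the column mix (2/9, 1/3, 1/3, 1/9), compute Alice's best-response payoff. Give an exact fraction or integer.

10/3

r1: (4)·(2/9) + (3)·(1/3) + (1)·(1/3) + (2)·(1/9) = 22/9.
r2: (0)·(2/9) + (8)·(1/3) + (0)·(1/3) + (6)·(1/9) = 10/3.
The best pure response is r2 with expected payoff 10/3.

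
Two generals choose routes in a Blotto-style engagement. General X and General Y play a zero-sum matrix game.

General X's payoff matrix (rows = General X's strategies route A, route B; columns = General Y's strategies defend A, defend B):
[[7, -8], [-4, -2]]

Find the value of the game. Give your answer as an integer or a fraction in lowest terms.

-46/17

Row minima are -8 and -4, so General X's maximin is -4; column maxima are 7 and -2, so General Y's minimax is -2. These differ, so the equilibrium is in mixed strategies.
Let General X play route A with probability p. General Y is indifferent when 7p − 4(1−p) = −8p − 2(1−p), giving p = 2/17.
Let General Y play defend A with probability q. General X is indifferent when 7q − 8(1−q) = −4q − 2(1−q), giving q = 6/17.
The value is 7·(6/17) + (-8)·(11/17) = -46/17.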